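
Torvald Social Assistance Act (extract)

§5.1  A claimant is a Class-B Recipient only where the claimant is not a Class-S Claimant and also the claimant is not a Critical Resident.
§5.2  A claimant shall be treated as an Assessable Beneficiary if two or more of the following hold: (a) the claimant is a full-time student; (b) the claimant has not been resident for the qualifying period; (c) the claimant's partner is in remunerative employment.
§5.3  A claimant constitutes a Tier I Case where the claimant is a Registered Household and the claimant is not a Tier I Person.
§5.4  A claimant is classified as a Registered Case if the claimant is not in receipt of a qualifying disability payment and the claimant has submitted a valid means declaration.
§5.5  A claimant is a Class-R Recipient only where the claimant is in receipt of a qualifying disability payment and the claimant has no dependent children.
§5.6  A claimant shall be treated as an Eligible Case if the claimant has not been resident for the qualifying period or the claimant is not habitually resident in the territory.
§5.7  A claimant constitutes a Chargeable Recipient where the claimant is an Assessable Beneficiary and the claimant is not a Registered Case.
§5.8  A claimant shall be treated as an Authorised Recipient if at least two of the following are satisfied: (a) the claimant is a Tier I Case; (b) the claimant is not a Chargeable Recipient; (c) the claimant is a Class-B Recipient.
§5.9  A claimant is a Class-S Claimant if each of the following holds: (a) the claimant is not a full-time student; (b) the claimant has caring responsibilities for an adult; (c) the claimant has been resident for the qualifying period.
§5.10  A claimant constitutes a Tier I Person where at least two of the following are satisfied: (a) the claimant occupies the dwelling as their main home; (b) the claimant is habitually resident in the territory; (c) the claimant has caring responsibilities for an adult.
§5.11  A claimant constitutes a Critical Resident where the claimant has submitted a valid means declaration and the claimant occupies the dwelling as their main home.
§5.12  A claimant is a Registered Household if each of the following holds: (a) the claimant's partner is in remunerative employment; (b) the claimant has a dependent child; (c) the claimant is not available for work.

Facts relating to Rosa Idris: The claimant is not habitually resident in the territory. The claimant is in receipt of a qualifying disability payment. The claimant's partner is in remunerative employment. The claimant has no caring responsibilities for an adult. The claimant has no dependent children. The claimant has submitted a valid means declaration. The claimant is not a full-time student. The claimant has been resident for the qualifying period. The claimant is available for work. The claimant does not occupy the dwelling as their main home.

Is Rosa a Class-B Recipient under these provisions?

Under §5.9: the claimant is not a full-time student? yes; and the claimant has caring responsibilities for an adult? no; and the claimant has been resident for the qualifying period? yes. So the claimant is not a Class-S Claimant.
Under §5.11: the claimant has submitted a valid means declaration? yes; and the claimant occupies the dwelling as their main home? no. So the claimant is not a Critical Resident.
Under §5.1: not a Class-S Claimant (§5.9)? yes; and not a Critical Resident (§5.11)? yes. So the claimant is a Class-B Recipient.

Yes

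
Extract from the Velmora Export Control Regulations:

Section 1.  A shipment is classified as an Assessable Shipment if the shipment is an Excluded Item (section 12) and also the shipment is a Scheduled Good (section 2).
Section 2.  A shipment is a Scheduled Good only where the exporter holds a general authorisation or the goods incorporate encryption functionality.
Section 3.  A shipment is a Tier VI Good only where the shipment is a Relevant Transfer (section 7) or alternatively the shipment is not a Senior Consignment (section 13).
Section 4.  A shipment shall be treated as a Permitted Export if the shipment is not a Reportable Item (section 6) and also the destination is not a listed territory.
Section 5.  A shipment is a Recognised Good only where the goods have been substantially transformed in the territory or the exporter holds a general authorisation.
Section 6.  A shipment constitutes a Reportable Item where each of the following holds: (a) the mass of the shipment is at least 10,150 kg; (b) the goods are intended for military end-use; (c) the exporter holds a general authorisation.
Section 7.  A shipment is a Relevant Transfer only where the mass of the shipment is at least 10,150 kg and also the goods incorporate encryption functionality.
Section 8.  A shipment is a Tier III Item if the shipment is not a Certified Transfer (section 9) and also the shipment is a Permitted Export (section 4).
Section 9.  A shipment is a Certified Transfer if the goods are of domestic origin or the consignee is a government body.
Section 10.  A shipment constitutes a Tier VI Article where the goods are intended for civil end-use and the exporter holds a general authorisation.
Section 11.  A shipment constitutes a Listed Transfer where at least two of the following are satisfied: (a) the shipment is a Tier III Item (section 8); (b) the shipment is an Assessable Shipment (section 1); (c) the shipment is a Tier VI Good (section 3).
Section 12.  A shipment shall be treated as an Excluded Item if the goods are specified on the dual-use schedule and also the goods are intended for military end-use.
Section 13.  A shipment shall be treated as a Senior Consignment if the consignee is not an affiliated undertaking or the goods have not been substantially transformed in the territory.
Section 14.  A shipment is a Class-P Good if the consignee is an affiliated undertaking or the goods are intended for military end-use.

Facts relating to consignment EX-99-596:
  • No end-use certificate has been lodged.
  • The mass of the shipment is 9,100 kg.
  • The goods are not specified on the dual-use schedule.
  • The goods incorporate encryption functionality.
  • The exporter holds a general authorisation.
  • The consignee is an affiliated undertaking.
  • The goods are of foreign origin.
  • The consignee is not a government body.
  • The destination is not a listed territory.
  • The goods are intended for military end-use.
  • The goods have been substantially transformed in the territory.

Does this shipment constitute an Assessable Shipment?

No

section 12 — Excluded Item: [the goods are specified on the dual-use schedule? no] AND [the goods are intended for military end-use? yes] → not satisfied.
section 2 — Scheduled Good: [the exporter holds a general authorisation? yes] OR [the goods incorporate encryption functionality? yes] → satisfied.
section 1 — Assessable Shipment: [Excluded Item (section 12)? no] AND [Scheduled Good (section 2)? yes] → not satisfied.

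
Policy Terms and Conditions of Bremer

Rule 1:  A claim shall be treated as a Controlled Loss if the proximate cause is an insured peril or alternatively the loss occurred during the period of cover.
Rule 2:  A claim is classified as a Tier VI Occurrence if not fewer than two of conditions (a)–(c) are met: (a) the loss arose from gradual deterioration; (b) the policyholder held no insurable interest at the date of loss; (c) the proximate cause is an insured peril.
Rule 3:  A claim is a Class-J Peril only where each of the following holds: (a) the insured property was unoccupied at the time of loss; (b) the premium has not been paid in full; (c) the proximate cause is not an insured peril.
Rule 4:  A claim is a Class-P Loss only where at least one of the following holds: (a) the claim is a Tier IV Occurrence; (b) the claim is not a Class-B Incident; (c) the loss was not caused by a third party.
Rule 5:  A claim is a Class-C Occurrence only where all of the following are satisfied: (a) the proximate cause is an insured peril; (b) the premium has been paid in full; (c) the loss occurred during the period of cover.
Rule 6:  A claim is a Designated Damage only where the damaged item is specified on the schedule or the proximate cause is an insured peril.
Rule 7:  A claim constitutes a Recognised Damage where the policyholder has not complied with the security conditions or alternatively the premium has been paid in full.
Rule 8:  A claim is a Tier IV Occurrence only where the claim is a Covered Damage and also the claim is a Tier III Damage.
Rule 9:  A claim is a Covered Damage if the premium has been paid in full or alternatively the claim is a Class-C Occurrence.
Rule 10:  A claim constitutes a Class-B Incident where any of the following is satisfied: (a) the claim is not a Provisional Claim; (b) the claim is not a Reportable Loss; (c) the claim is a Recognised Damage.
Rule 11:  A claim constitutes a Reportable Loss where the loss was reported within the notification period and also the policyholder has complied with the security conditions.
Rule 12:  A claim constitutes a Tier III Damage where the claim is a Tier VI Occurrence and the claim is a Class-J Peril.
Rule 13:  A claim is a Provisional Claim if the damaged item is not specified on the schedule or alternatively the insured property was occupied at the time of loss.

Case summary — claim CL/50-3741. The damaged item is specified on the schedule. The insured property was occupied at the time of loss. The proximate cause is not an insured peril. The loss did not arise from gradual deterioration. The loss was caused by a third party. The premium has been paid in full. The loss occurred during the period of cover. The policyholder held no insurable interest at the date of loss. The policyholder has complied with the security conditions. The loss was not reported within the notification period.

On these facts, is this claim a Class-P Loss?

rule 5 — Class-C Occurrence: [the proximate cause is an insured peril? no] AND [the premium has been paid in full? yes] AND [the loss occurred during the period of cover? yes] → not satisfied.
rule 9 — Covered Damage: [the premium has been paid in full? yes] OR [Class-C Occurrence (rule 5)? no] → satisfied.
rule 2 — Tier VI Occurrence: the loss arose from gradual deterioration? no; the policyholder held no insurable interest at the date of loss? yes; the proximate cause is an insured peril? no — 1 of 3 hold (need ≥2) → not satisfied.
rule 3 — Class-J Peril: [the insured property was unoccupied at the time of loss? no] AND [the premium has not been paid in full? no] AND [the proximate cause is not an insured peril? yes] → not satisfied.
rule 12 — Tier III Damage: [Tier VI Occurrence (rule 2)? no] AND [Class-J Peril (rule 3)? no] → not satisfied.
rule 8 — Tier IV Occurrence: [Covered Damage (rule 9)? yes] AND [Tier III Damage (rule 12)? no] → not satisfied.
rule 13 — Provisional Claim: [the damaged item is not specified on the schedule? no] OR [the insured property was occupied at the time of loss? yes] → satisfied.
rule 11 — Reportable Loss: [the loss was reported within the notification period? no] AND [the policyholder has complied with the security conditions? yes] → not satisfied.
rule 7 — Recognised Damage: [the policyholder has not complied with the security conditions? no] OR [the premium has been paid in full? yes] → satisfied.
rule 10 — Class-B Incident: [not a Provisional Claim (rule 13)? no] OR [not a Reportable Loss (rule 11)? yes] OR [Recognised Damage (rule 7)? yes] → satisfied.
rule 4 — Class-P Loss: [Tier IV Occurrence (rule 8)? no] OR [not a Class-B Incident (rule 10)? no] OR [the loss was not caused by a third party? no] → not satisfied.

No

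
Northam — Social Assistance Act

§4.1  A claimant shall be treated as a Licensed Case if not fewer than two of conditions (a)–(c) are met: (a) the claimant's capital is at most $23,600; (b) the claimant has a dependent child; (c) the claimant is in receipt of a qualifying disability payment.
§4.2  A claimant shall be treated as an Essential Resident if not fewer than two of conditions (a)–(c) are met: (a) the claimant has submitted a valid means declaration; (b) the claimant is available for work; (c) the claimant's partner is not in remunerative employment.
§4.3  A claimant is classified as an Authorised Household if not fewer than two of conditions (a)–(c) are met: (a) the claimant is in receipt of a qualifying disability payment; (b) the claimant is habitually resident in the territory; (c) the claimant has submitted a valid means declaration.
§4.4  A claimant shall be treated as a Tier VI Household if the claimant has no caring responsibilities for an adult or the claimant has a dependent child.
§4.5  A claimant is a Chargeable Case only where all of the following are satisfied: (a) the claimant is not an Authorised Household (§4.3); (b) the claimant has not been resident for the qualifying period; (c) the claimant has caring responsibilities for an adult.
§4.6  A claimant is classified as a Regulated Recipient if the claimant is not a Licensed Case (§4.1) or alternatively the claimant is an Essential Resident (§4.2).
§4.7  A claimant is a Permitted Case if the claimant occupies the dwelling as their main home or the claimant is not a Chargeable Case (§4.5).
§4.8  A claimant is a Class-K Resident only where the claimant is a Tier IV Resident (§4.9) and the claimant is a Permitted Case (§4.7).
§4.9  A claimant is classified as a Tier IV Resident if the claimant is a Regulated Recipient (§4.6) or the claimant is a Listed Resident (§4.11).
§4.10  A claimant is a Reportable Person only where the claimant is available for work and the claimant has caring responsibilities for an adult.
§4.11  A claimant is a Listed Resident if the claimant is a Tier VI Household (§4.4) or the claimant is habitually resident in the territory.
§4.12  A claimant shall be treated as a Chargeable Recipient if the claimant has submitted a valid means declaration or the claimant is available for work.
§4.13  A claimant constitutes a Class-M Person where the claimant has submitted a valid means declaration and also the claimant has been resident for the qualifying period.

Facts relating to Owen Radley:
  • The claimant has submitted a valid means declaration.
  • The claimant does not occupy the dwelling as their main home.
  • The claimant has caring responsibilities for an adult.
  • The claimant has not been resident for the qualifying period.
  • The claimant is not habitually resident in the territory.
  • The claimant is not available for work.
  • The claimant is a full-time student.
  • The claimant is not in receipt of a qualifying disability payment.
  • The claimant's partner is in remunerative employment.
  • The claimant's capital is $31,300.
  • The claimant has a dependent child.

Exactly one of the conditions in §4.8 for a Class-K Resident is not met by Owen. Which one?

Permitted Case

§4.1 — Licensed Case: claimant's capital: $31,300 ≤ $23,600? no; the claimant has a dependent child? yes; the claimant is in receipt of a qualifying disability payment? no — 1 of 3 hold (need ≥2) → not satisfied.
§4.2 — Essential Resident: the claimant has submitted a valid means declaration? yes; the claimant is available for work? no; the claimant's partner is not in remunerative employment? no — 1 of 3 hold (need ≥2) → not satisfied.
§4.6 — Regulated Recipient: [not a Licensed Case (§4.1)? yes] OR [Essential Resident (§4.2)? no] → satisfied.
§4.4 — Tier VI Household: [the claimant has no caring responsibilities for an adult? no] OR [the claimant has a dependent child? yes] → satisfied.
§4.11 — Listed Resident: [Tier VI Household (§4.4)? yes] OR [the claimant is habitually resident in the territory? no] → satisfied.
§4.9 — Tier IV Resident: [Regulated Recipient (§4.6)? yes] OR [Listed Resident (§4.11)? yes] → satisfied.
§4.3 — Authorised Household: the claimant is in receipt of a qualifying disability payment? no; the claimant is habitually resident in the territory? no; the claimant has submitted a valid means declaration? yes — 1 of 3 hold (need ≥2) → not satisfied.
§4.5 — Chargeable Case: [not an Authorised Household (§4.3)? yes] AND [the claimant has not been resident for the qualifying period? yes] AND [the claimant has caring responsibilities for an adult? yes] → satisfied.
§4.7 — Permitted Case: [the claimant occupies the dwelling as their main home? no] OR [not a Chargeable Case (§4.5)? no] → not satisfied.
§4.8 — Class-K Resident: [Tier IV Resident (§4.9)? yes] AND [Permitted Case (§4.7)? no] → not satisfied.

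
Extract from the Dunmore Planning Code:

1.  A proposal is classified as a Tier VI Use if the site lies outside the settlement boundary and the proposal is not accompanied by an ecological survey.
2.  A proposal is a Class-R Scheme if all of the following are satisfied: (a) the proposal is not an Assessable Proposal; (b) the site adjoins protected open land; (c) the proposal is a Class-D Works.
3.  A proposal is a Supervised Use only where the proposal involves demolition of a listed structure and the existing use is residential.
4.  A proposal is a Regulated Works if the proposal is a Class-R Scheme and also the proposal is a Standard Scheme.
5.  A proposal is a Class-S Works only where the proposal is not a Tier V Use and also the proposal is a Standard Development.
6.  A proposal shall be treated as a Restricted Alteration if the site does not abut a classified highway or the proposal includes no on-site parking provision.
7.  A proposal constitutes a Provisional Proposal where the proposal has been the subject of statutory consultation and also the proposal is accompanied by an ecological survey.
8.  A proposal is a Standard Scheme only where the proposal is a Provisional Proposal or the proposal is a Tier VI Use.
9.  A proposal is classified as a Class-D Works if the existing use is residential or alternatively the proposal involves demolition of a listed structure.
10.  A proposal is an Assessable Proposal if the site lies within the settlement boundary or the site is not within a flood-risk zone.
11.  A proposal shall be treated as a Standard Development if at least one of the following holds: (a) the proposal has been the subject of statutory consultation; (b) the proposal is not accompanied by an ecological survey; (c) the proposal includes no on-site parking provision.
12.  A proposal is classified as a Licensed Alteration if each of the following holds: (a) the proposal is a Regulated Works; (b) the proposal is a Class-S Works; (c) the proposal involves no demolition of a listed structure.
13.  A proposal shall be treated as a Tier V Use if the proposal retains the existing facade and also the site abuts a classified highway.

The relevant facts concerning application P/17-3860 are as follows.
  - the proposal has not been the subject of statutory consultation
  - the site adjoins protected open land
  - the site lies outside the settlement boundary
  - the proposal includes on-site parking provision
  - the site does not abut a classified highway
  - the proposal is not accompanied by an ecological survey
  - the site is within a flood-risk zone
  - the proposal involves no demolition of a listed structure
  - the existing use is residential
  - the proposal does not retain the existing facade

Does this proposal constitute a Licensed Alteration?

Yes

paragraph 10 — Assessable Proposal: [the site lies within the settlement boundary? no] OR [the site is not within a flood-risk zone? no] → not satisfied.
paragraph 9 — Class-D Works: [the existing use is residential? yes] OR [the proposal involves demolition of a listed structure? no] → satisfied.
paragraph 2 — Class-R Scheme: [not an Assessable Proposal (paragraph 10)? yes] AND [the site adjoins protected open land? yes] AND [Class-D Works (paragraph 9)? yes] → satisfied.
paragraph 7 — Provisional Proposal: [the proposal has been the subject of statutory consultation? no] AND [the proposal is accompanied by an ecological survey? no] → not satisfied.
paragraph 1 — Tier VI Use: [the site lies outside the settlement boundary? yes] AND [the proposal is not accompanied by an ecological survey? yes] → satisfied.
paragraph 8 — Standard Scheme: [Provisional Proposal (paragraph 7)? no] OR [Tier VI Use (paragraph 1)? yes] → satisfied.
paragraph 4 — Regulated Works: [Class-R Scheme (paragraph 2)? yes] AND [Standard Scheme (paragraph 8)? yes] → satisfied.
paragraph 13 — Tier V Use: [the proposal retains the existing facade? no] AND [the site abuts a classified highway? no] → not satisfied.
paragraph 11 — Standard Development: [the proposal has been the subject of statutory consultation? no] OR [the proposal is not accompanied by an ecological survey? yes] OR [the proposal includes no on-site parking provision? no] → satisfied.
paragraph 5 — Class-S Works: [not a Tier V Use (paragraph 13)? yes] AND [Standard Development (paragraph 11)? yes] → satisfied.
paragraph 12 — Licensed Alteration: [Regulated Works (paragraph 4)? yes] AND [Class-S Works (paragraph 5)? yes] AND [the proposal involves no demolition of a listed structure? yes] → satisfied.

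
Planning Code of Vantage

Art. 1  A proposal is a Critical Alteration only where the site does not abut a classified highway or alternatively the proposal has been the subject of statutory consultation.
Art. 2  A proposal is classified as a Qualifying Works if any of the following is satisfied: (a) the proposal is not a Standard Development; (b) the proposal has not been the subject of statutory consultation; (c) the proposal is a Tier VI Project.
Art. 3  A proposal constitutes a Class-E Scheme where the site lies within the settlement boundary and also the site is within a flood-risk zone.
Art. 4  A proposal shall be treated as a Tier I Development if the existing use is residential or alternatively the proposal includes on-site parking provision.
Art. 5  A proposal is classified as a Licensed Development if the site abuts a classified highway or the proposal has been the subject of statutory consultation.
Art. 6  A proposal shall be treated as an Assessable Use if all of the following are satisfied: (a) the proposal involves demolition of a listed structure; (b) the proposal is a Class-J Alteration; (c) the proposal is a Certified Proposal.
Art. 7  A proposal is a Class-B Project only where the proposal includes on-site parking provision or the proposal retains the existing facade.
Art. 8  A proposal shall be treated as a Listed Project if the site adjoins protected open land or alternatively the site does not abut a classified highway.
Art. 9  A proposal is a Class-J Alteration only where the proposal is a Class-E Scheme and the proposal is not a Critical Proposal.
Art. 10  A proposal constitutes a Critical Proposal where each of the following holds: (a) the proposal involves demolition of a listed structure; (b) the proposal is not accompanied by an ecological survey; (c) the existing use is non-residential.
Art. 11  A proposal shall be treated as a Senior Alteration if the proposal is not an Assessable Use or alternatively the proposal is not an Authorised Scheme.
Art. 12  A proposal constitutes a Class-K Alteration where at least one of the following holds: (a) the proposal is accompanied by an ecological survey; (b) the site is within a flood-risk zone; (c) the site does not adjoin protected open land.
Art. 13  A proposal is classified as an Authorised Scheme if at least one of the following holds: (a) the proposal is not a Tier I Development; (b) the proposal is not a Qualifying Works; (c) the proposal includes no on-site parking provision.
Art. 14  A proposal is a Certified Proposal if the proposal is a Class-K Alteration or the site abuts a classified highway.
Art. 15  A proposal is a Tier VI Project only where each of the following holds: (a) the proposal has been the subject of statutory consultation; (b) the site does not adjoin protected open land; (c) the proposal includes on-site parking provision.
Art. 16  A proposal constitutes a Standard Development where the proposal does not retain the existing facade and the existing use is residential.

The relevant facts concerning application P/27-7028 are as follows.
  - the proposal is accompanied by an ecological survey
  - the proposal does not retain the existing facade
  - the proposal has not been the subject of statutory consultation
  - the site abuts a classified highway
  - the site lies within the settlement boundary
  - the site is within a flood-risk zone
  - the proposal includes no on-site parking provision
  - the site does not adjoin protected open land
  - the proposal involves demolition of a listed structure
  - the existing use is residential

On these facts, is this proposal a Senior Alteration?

No

article 3 — Class-E Scheme: [the site lies within the settlement boundary? yes] AND [the site is within a flood-risk zone? yes] → satisfied.
article 10 — Critical Proposal: [the proposal involves demolition of a listed structure? yes] AND [the proposal is not accompanied by an ecological survey? no] AND [the existing use is non-residential? no] → not satisfied.
article 9 — Class-J Alteration: [Class-E Scheme (article 3)? yes] AND [not a Critical Proposal (article 10)? yes] → satisfied.
article 12 — Class-K Alteration: [the proposal is accompanied by an ecological survey? yes] OR [the site is within a flood-risk zone? yes] OR [the site does not adjoin protected open land? yes] → satisfied.
article 14 — Certified Proposal: [Class-K Alteration (article 12)? yes] OR [the site abuts a classified highway? yes] → satisfied.
article 6 — Assessable Use: [the proposal involves demolition of a listed structure? yes] AND [Class-J Alteration (article 9)? yes] AND [Certified Proposal (article 14)? yes] → satisfied.
article 4 — Tier I Development: [the existing use is residential? yes] OR [the proposal includes on-site parking provision? no] → satisfied.
article 16 — Standard Development: [the proposal does not retain the existing facade? yes] AND [the existing use is residential? yes] → satisfied.
article 15 — Tier VI Project: [the proposal has been the subject of statutory consultation? no] AND [the site does not adjoin protected open land? yes] AND [the proposal includes on-site parking provision? no] → not satisfied.
article 2 — Qualifying Works: [not a Standard Development (article 16)? no] OR [the proposal has not been the subject of statutory consultation? yes] OR [Tier VI Project (article 15)? no] → satisfied.
article 13 — Authorised Scheme: [not a Tier I Development (article 4)? no] OR [not a Qualifying Works (article 2)? no] OR [the proposal includes no on-site parking provision? yes] → satisfied.
article 11 — Senior Alteration: [not an Assessable Use (article 6)? no] OR [not an Authorised Scheme (article 13)? no] → not satisfied.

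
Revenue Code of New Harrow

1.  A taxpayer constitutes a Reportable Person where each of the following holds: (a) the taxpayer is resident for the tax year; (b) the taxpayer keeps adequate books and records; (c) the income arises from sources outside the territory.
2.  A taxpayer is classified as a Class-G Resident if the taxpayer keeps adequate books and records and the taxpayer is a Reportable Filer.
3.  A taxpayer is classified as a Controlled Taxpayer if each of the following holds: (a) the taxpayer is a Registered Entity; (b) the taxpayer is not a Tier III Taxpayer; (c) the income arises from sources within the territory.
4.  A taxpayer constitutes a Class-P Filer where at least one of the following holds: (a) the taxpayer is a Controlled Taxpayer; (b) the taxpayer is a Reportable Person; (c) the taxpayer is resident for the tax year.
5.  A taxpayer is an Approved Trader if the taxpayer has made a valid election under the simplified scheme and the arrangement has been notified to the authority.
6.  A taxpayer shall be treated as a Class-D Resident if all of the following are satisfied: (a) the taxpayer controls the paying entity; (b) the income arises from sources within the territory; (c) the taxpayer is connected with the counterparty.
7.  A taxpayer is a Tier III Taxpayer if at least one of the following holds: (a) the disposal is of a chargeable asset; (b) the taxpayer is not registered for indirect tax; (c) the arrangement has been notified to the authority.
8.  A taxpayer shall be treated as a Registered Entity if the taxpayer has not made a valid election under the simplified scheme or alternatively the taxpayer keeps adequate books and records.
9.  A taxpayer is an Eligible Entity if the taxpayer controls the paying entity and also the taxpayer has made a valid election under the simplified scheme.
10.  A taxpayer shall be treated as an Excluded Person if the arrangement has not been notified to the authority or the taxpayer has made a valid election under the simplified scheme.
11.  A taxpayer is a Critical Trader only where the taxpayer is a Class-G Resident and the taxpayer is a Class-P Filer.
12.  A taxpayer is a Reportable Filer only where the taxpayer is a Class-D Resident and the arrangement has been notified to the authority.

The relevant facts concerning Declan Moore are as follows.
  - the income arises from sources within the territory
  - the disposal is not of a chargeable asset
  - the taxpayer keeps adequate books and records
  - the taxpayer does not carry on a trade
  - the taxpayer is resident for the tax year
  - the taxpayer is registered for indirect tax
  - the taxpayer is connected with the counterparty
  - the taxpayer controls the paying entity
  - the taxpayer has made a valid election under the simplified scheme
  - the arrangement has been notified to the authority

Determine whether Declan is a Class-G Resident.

paragraph 6 — Class-D Resident: [the taxpayer controls the paying entity? yes] AND [the income arises from sources within the territory? yes] AND [the taxpayer is connected with the counterparty? yes] → satisfied.
paragraph 12 — Reportable Filer: [Class-D Resident (paragraph 6)? yes] AND [the arrangement has been notified to the authority? yes] → satisfied.
paragraph 2 — Class-G Resident: [the taxpayer keeps adequate books and records? yes] AND [Reportable Filer (paragraph 12)? yes] → satisfied.

Yes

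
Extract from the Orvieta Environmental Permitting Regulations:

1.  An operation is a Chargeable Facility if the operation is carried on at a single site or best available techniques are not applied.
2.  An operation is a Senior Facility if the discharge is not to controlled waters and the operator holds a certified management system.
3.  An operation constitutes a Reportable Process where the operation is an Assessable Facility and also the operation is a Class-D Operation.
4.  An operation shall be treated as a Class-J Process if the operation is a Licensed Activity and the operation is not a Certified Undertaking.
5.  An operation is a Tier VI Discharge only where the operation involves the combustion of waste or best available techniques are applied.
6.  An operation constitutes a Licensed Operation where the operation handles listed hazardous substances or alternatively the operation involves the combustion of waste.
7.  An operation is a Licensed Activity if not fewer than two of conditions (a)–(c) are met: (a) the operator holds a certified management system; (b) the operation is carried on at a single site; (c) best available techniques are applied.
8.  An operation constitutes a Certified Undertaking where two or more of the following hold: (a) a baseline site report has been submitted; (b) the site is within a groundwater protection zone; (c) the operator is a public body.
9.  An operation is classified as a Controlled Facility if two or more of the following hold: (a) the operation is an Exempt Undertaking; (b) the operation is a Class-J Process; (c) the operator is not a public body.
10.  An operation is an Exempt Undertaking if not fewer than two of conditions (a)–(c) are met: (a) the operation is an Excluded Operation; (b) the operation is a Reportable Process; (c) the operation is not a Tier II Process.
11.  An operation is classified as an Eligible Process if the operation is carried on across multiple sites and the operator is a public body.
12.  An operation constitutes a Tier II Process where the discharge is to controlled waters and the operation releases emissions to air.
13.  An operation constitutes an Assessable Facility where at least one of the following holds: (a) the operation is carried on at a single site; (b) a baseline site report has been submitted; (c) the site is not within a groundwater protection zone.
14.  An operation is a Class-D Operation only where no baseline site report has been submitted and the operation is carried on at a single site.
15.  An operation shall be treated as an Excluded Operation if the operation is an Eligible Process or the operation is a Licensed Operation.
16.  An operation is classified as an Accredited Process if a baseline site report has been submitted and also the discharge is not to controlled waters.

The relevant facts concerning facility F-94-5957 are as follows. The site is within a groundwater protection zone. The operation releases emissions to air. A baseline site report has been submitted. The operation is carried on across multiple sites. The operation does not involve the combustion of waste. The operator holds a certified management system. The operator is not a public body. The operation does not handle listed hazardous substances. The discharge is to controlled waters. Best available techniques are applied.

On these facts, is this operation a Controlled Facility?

No

paragraph 11 — Eligible Process: [the operation is carried on across multiple sites? yes] AND [the operator is a public body? no] → not satisfied.
paragraph 6 — Licensed Operation: [the operation handles listed hazardous substances? no] OR [the operation involves the combustion of waste? no] → not satisfied.
paragraph 15 — Excluded Operation: [Eligible Process (paragraph 11)? no] OR [Licensed Operation (paragraph 6)? no] → not satisfied.
paragraph 13 — Assessable Facility: [the operation is carried on at a single site? no] OR [a baseline site report has been submitted? yes] OR [the site is not within a groundwater protection zone? no] → satisfied.
paragraph 14 — Class-D Operation: [no baseline site report has been submitted? no] AND [the operation is carried on at a single site? no] → not satisfied.
paragraph 3 — Reportable Process: [Assessable Facility (paragraph 13)? yes] AND [Class-D Operation (paragraph 14)? no] → not satisfied.
paragraph 12 — Tier II Process: [the discharge is to controlled waters? yes] AND [the operation releases emissions to air? yes] → satisfied.
paragraph 10 — Exempt Undertaking: Excluded Operation (paragraph 15)? no; Reportable Process (paragraph 3)? no; not a Tier II Process (paragraph 12)? no — 0 of 3 hold (need ≥2) → not satisfied.
paragraph 7 — Licensed Activity: the operator holds a certified management system? yes; the operation is carried on at a single site? no; best available techniques are applied? yes — 2 of 3 hold (need ≥2) → satisfied.
paragraph 8 — Certified Undertaking: a baseline site report has been submitted? yes; the site is within a groundwater protection zone? yes; the operator is a public body? no — 2 of 3 hold (need ≥2) → satisfied.
paragraph 4 — Class-J Process: [Licensed Activity (paragraph 7)? yes] AND [not a Certified Undertaking (paragraph 8)? no] → not satisfied.
paragraph 9 — Controlled Facility: Exempt Undertaking (paragraph 10)? no; Class-J Process (paragraph 4)? no; the operator is not a public body? yes — 1 of 3 hold (need ≥2) → not satisfied.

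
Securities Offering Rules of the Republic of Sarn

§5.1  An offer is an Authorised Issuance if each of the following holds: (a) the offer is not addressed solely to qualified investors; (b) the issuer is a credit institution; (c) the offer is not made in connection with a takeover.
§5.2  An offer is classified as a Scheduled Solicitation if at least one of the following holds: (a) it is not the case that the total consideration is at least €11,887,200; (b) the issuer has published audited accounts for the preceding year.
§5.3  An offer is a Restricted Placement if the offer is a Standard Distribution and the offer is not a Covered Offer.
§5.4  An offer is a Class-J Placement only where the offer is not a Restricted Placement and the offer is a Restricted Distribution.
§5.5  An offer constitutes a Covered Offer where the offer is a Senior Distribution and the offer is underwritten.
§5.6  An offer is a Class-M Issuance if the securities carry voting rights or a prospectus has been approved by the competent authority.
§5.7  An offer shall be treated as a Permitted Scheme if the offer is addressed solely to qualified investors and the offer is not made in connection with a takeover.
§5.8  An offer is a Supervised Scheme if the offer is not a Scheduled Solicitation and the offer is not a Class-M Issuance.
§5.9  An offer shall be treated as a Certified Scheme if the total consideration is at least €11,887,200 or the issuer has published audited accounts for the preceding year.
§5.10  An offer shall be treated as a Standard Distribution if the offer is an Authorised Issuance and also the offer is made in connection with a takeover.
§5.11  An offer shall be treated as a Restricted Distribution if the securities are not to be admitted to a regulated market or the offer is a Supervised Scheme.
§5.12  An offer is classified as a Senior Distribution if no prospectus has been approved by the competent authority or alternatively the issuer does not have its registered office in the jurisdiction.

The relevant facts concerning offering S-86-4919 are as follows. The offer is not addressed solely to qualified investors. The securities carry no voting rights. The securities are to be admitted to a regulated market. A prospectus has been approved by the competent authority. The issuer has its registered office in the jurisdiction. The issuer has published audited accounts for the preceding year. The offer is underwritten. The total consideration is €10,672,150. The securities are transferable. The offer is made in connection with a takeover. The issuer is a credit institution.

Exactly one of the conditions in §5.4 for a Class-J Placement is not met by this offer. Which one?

Restricted Distribution

§5.1 — Authorised Issuance: [the offer is not addressed solely to qualified investors? yes] AND [the issuer is a credit institution? yes] AND [the offer is not made in connection with a takeover? no] → not satisfied.
§5.10 — Standard Distribution: [Authorised Issuance (§5.1)? no] AND [the offer is made in connection with a takeover? yes] → not satisfied.
§5.12 — Senior Distribution: [no prospectus has been approved by the competent authority? no] OR [the issuer does not have its registered office in the jurisdiction? no] → not satisfied.
§5.5 — Covered Offer: [Senior Distribution (§5.12)? no] AND [the offer is underwritten? yes] → not satisfied.
§5.3 — Restricted Placement: [Standard Distribution (§5.10)? no] AND [not a Covered Offer (§5.5)? yes] → not satisfied.
§5.2 — Scheduled Solicitation: [total consideration: €10,672,150 ≥ €11,887,200? no, so negated condition yes] OR [the issuer has published audited accounts for the preceding year? yes] → satisfied.
§5.6 — Class-M Issuance: [the securities carry voting rights? no] OR [a prospectus has been approved by the competent authority? yes] → satisfied.
§5.8 — Supervised Scheme: [not a Scheduled Solicitation (§5.2)? no] AND [not a Class-M Issuance (§5.6)? no] → not satisfied.
§5.11 — Restricted Distribution: [the securities are not to be admitted to a regulated market? no] OR [Supervised Scheme (§5.8)? no] → not satisfied.
§5.4 — Class-J Placement: [not a Restricted Placement (§5.3)? yes] AND [Restricted Distribution (§5.11)? no] → not satisfied.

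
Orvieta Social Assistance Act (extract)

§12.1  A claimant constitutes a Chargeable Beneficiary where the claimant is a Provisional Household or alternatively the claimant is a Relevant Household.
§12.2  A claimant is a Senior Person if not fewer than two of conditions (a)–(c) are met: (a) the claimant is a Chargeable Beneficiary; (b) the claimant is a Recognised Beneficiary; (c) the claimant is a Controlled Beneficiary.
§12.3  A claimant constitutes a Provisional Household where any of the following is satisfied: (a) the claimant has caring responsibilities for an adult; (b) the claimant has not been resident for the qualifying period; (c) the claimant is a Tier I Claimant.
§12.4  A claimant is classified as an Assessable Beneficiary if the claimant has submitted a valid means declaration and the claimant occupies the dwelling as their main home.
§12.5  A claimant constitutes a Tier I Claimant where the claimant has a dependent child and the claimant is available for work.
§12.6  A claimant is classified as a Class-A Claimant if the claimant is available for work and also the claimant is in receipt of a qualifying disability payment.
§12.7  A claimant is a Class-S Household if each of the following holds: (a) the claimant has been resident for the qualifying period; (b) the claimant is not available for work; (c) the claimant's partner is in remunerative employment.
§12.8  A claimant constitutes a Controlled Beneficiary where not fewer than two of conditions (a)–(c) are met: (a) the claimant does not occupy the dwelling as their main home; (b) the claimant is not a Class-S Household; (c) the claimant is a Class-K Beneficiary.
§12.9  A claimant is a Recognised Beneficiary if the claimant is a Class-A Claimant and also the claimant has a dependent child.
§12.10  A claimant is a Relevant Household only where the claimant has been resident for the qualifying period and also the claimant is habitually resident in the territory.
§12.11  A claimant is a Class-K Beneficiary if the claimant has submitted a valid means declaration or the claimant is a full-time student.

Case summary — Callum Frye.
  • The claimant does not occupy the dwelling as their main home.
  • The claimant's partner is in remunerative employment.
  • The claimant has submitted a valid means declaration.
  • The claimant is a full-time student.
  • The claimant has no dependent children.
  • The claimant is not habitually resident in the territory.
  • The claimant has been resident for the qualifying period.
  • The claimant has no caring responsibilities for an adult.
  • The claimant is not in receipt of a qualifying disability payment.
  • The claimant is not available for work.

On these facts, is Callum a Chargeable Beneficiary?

No

Under §12.5: the claimant has a dependent child? no; and the claimant is available for work? no. So the claimant is not a Tier I Claimant.
Under §12.3: the claimant has caring responsibilities for an adult? no; or the claimant has not been resident for the qualifying period? no; or Tier I Claimant (§12.5)? no. So the claimant is not a Provisional Household.
Under §12.10: the claimant has been resident for the qualifying period? yes; and the claimant is habitually resident in the territory? no. So the claimant is not a Relevant Household.
Under §12.1: Provisional Household (§12.3)? no; or Relevant Household (§12.10)? no. So the claimant is not a Chargeable Beneficiary.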